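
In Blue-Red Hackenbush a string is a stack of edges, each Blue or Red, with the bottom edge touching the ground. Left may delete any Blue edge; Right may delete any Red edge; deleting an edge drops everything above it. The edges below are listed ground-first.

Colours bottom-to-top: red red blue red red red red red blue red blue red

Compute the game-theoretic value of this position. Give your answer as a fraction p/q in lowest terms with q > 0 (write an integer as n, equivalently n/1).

-2027/1024

Build G(s[:k]) for k = 1..12, string s = red red blue red red red red red blue red blue red.
G(r) = { none | 0 } gives -1
G(rr) = { none | -1,0 } gives -2
G(rrb) = { -2 | -1,0 } gives -3/2
G(rrbr) = { -2 | -3/2,-1,0 } gives -7/4
G(rrbrr) = { -2 | -7/4,-3/2,-1,0 } gives -15/8
G(rrbrrr) = { -2 | -15/8,-7/4,-3/2,-1,0 } gives -31/16
G(rrbrrrr) = { -2 | -31/16,-15/8,-7/4,-3/2,-1,0 } gives -63/32
G(rrbrrrrr) = { -2 | -63/32,-31/16,-15/8,-7/4,-3/2,-1,0 } gives -127/64
G(rrbrrrrrb) = { -2,-127/64 | -63/32,-31/16,-15/8,-7/4,-3/2,-1,0 } gives -253/128
G(rrbrrrrrbr) = { -2,-127/64 | -253/128,-63/32,-31/16,-15/8,-7/4,-3/2,-1,0 } gives -507/256
G(rrbrrrrrbrb) = { -2,-127/64,-507/256 | -253/128,-63/32,-31/16,-15/8,-7/4,-3/2,-1,0 } gives -1013/512
G(rrbrrrrrbrbr) = { -2,-127/64,-507/256 | -1013/512,-253/128,-63/32,-31/16,-15/8,-7/4,-3/2,-1,0 } gives -2027/1024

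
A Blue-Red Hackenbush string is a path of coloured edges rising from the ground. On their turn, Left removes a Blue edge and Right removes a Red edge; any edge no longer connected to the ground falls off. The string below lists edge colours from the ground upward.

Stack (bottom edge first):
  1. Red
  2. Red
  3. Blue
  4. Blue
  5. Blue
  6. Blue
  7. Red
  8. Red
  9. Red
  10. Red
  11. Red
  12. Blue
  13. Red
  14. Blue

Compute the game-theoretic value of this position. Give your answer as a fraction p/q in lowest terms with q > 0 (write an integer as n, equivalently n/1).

-4597/4096

R: Left {  }, Right { 0 } — simplest -1
RR: Left {  }, Right { -1,0 } — simplest -2
RRB: Left { -2 }, Right { -1,0 } — simplest -3/2
RRBB: Left { -2,-3/2 }, Right { -1,0 } — simplest -5/4
RRBBB: Left { -2,-3/2,-5/4 }, Right { -1,0 } — simplest -9/8
RRBBBB: Left { -2,-3/2,-5/4,-9/8 }, Right { -1,0 } — simplest -17/16
RRBBBBR: Left { -2,-3/2,-5/4,-9/8 }, Right { -17/16,-1,0 } — simplest -35/32
RRBBBBRR: Left { -2,-3/2,-5/4,-9/8 }, Right { -35/32,-17/16,-1,0 } — simplest -71/64
RRBBBBRRR: Left { -2,-3/2,-5/4,-9/8 }, Right { -71/64,-35/32,-17/16,-1,0 } — simplest -143/128
RRBBBBRRRR: Left { -2,-3/2,-5/4,-9/8 }, Right { -143/128,-71/64,-35/32,-17/16,-1,0 } — simplest -287/256
RRBBBBRRRRR: Left { -2,-3/2,-5/4,-9/8 }, Right { -287/256,-143/128,-71/64,-35/32,-17/16,-1,0 } — simplest -575/512
RRBBBBRRRRRB: Left { -2,-3/2,-5/4,-9/8,-575/512 }, Right { -287/256,-143/128,-71/64,-35/32,-17/16,-1,0 } — simplest -1149/1024
RRBBBBRRRRRBR: Left { -2,-3/2,-5/4,-9/8,-575/512 }, Right { -1149/1024,-287/256,-143/128,-71/64,-35/32,-17/16,-1,0 } — simplest -2299/2048
RRBBBBRRRRRBRB: Left { -2,-3/2,-5/4,-9/8,-575/512,-2299/2048 }, Right { -1149/1024,-287/256,-143/128,-71/64,-35/32,-17/16,-1,0 } — simplest -4597/4096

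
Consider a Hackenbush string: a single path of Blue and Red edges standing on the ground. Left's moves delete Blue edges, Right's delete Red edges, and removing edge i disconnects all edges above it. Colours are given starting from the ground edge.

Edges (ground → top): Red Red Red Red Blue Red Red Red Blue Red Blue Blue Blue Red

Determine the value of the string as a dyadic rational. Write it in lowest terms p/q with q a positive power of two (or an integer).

-4003/1024

Build v(s[:k]) for k = 1..14, string s = Red Red Red Red Blue Red Red Red Blue Red Blue Blue Blue Red.
step 1: add Red to get R; options L={ (no moves) } R={ 0 } — -1
step 2: add Red to get RR; options L={ (no moves) } R={ -1; 0 } — -2
step 3: add Red to get RRR; options L={ (no moves) } R={ -2; -1; 0 } — -3
step 4: add Red to get RRRR; options L={ (no moves) } R={ -3; -2; -1; 0 } — -4
step 5: add Blue to get RRRRB; options L={ -4 } R={ -3; -2; -1; 0 } — -7/2
step 6: add Red to get RRRRBR; options L={ -4 } R={ -7/2; -3; -2; -1; 0 } — -15/4
step 7: add Red to get RRRRBRR; options L={ -4 } R={ -15/4; -7/2; -3; -2; -1; 0 } — -31/8
step 8: add Red to get RRRRBRRR; options L={ -4 } R={ -31/8; -15/4; -7/2; -3; -2; -1; 0 } — -63/16
step 9: add Blue to get RRRRBRRRB; options L={ -4; -63/16 } R={ -31/8; -15/4; -7/2; -3; -2; -1; 0 } — -125/32
step 10: add Red to get RRRRBRRRBR; options L={ -4; -63/16 } R={ -125/32; -31/8; -15/4; -7/2; -3; -2; -1; 0 } — -251/64
step 11: add Blue to get RRRRBRRRBRB; options L={ -4; -63/16; -251/64 } R={ -125/32; -31/8; -15/4; -7/2; -3; -2; -1; 0 } — -501/128
step 12: add Blue to get RRRRBRRRBRBB; options L={ -4; -63/16; -251/64; -501/128 } R={ -125/32; -31/8; -15/4; -7/2; -3; -2; -1; 0 } — -1001/256
step 13: add Blue to get RRRRBRRRBRBBB; options L={ -4; -63/16; -251/64; -501/128; -1001/256 } R={ -125/32; -31/8; -15/4; -7/2; -3; -2; -1; 0 } — -2001/512
step 14: add Red to get RRRRBRRRBRBBBR; options L={ -4; -63/16; -251/64; -501/128; -1001/256 } R={ -2001/512; -125/32; -31/8; -15/4; -7/2; -3; -2; -1; 0 } — -4003/1024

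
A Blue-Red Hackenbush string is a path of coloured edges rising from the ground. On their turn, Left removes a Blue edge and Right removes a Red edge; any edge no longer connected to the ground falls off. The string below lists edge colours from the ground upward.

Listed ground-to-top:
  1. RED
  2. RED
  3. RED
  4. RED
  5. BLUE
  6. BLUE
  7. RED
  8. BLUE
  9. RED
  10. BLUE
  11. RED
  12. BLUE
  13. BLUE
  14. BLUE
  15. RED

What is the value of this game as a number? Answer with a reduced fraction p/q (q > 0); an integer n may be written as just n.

step 1: add RED to get R; options L={ ∅ } R={ 0 } gives -1
step 2: add RED to get RR; options L={ ∅ } R={ -1 0 } gives -2
step 3: add RED to get RRR; options L={ ∅ } R={ -2 -1 0 } gives -3
step 4: add RED to get RRRR; options L={ ∅ } R={ -3 -2 -1 0 } gives -4
step 5: add BLUE to get RRRRB; options L={ -4 } R={ -3 -2 -1 0 } gives -7/2
step 6: add BLUE to get RRRRBB; options L={ -4 -7/2 } R={ -3 -2 -1 0 } gives -13/4
step 7: add RED to get RRRRBBR; options L={ -4 -7/2 } R={ -13/4 -3 -2 -1 0 } gives -27/8
step 8: add BLUE to get RRRRBBRB; options L={ -4 -7/2 -27/8 } R={ -13/4 -3 -2 -1 0 } gives -53/16
step 9: add RED to get RRRRBBRBR; options L={ -4 -7/2 -27/8 } R={ -53/16 -13/4 -3 -2 -1 0 } gives -107/32
step 10: add BLUE to get RRRRBBRBRB; options L={ -4 -7/2 -27/8 -107/32 } R={ -53/16 -13/4 -3 -2 -1 0 } gives -213/64
step 11: add RED to get RRRRBBRBRBR; options L={ -4 -7/2 -27/8 -107/32 } R={ -213/64 -53/16 -13/4 -3 -2 -1 0 } gives -427/128
step 12: add BLUE to get RRRRBBRBRBRB; options L={ -4 -7/2 -27/8 -107/32 -427/128 } R={ -213/64 -53/16 -13/4 -3 -2 -1 0 } gives -853/256
step 13: add BLUE to get RRRRBBRBRBRBB; options L={ -4 -7/2 -27/8 -107/32 -427/128 -853/256 } R={ -213/64 -53/16 -13/4 -3 -2 -1 0 } gives -1705/512
step 14: add BLUE to get RRRRBBRBRBRBBB; options L={ -4 -7/2 -27/8 -107/32 -427/128 -853/256 -1705/512 } R={ -213/64 -53/16 -13/4 -3 -2 -1 0 } gives -3409/1024
step 15: add RED to get RRRRBBRBRBRBBBR; options L={ -4 -7/2 -27/8 -107/32 -427/128 -853/256 -1705/512 } R={ -3409/1024 -213/64 -53/16 -13/4 -3 -2 -1 0 } gives -6819/2048

-6819/2048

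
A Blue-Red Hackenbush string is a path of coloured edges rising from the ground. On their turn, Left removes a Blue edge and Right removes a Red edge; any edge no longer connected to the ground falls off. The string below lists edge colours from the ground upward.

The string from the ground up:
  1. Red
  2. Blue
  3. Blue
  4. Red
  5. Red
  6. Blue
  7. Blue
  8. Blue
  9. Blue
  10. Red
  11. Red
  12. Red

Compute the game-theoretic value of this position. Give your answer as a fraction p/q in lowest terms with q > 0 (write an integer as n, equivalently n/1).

R: Left { none }, Right { 0 } => simplest -1
RB: Left { -1 }, Right { 0 } => simplest -1/2
RBB: Left { -1,-1/2 }, Right { 0 } => simplest -1/4
RBBR: Left { -1,-1/2 }, Right { -1/4,0 } => simplest -3/8
RBBRR: Left { -1,-1/2 }, Right { -3/8,-1/4,0 } => simplest -7/16
RBBRRB: Left { -1,-1/2,-7/16 }, Right { -3/8,-1/4,0 } => simplest -13/32
RBBRRBB: Left { -1,-1/2,-7/16,-13/32 }, Right { -3/8,-1/4,0 } => simplest -25/64
RBBRRBBB: Left { -1,-1/2,-7/16,-13/32,-25/64 }, Right { -3/8,-1/4,0 } => simplest -49/128
RBBRRBBBB: Left { -1,-1/2,-7/16,-13/32,-25/64,-49/128 }, Right { -3/8,-1/4,0 } => simplest -97/256
RBBRRBBBBR: Left { -1,-1/2,-7/16,-13/32,-25/64,-49/128 }, Right { -97/256,-3/8,-1/4,0 } => simplest -195/512
RBBRRBBBBRR: Left { -1,-1/2,-7/16,-13/32,-25/64,-49/128 }, Right { -195/512,-97/256,-3/8,-1/4,0 } => simplest -391/1024
RBBRRBBBBRRR: Left { -1,-1/2,-7/16,-13/32,-25/64,-49/128 }, Right { -391/1024,-195/512,-97/256,-3/8,-1/4,0 } => simplest -783/2048

-783/2048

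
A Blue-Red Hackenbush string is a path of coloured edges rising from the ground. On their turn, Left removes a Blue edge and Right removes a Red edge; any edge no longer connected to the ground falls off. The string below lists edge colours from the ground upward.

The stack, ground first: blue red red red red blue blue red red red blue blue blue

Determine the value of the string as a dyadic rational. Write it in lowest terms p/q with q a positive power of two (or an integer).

399/4096

step 1: add blue to get b; options L={ 0 } R={ ∅ } -> 1
step 2: add red to get br; options L={ 0 } R={ 1 } -> 1/2
step 3: add red to get brr; options L={ 0 } R={ 1/2,1 } -> 1/4
step 4: add red to get brrr; options L={ 0 } R={ 1/4,1/2,1 } -> 1/8
step 5: add red to get brrrr; options L={ 0 } R={ 1/8,1/4,1/2,1 } -> 1/16
step 6: add blue to get brrrrb; options L={ 0,1/16 } R={ 1/8,1/4,1/2,1 } -> 3/32
step 7: add blue to get brrrrbb; options L={ 0,1/16,3/32 } R={ 1/8,1/4,1/2,1 } -> 7/64
step 8: add red to get brrrrbbr; options L={ 0,1/16,3/32 } R={ 7/64,1/8,1/4,1/2,1 } -> 13/128
step 9: add red to get brrrrbbrr; options L={ 0,1/16,3/32 } R={ 13/128,7/64,1/8,1/4,1/2,1 } -> 25/256
step 10: add red to get brrrrbbrrr; options L={ 0,1/16,3/32 } R={ 25/256,13/128,7/64,1/8,1/4,1/2,1 } -> 49/512
step 11: add blue to get brrrrbbrrrb; options L={ 0,1/16,3/32,49/512 } R={ 25/256,13/128,7/64,1/8,1/4,1/2,1 } -> 99/1024
step 12: add blue to get brrrrbbrrrbb; options L={ 0,1/16,3/32,49/512,99/1024 } R={ 25/256,13/128,7/64,1/8,1/4,1/2,1 } -> 199/2048
step 13: add blue to get brrrrbbrrrbbb; options L={ 0,1/16,3/32,49/512,99/1024,199/2048 } R={ 25/256,13/128,7/64,1/8,1/4,1/2,1 } -> 399/4096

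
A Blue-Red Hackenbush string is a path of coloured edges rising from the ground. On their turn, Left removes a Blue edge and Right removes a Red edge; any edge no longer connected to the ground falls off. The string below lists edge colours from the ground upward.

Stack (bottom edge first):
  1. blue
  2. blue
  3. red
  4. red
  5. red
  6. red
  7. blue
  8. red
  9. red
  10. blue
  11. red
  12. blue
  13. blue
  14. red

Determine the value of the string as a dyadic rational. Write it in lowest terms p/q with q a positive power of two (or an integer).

Build g(s[:k]) for k = 1..14, string s = blue blue red red red red blue red red blue red blue blue red.
b: Left { 0 }, Right { · } -> simplest 1
bb: Left { 0; 1 }, Right { · } -> simplest 2
bbr: Left { 0; 1 }, Right { 2 } -> simplest 3/2
bbrr: Left { 0; 1 }, Right { 3/2; 2 } -> simplest 5/4
bbrrr: Left { 0; 1 }, Right { 5/4; 3/2; 2 } -> simplest 9/8
bbrrrr: Left { 0; 1 }, Right { 9/8; 5/4; 3/2; 2 } -> simplest 17/16
bbrrrrb: Left { 0; 1; 17/16 }, Right { 9/8; 5/4; 3/2; 2 } -> simplest 35/32
bbrrrrbr: Left { 0; 1; 17/16 }, Right { 35/32; 9/8; 5/4; 3/2; 2 } -> simplest 69/64
bbrrrrbrr: Left { 0; 1; 17/16 }, Right { 69/64; 35/32; 9/8; 5/4; 3/2; 2 } -> simplest 137/128
bbrrrrbrrb: Left { 0; 1; 17/16; 137/128 }, Right { 69/64; 35/32; 9/8; 5/4; 3/2; 2 } -> simplest 275/256
bbrrrrbrrbr: Left { 0; 1; 17/16; 137/128 }, Right { 275/256; 69/64; 35/32; 9/8; 5/4; 3/2; 2 } -> simplest 549/512
bbrrrrbrrbrb: Left { 0; 1; 17/16; 137/128; 549/512 }, Right { 275/256; 69/64; 35/32; 9/8; 5/4; 3/2; 2 } -> simplest 1099/1024
bbrrrrbrrbrbb: Left { 0; 1; 17/16; 137/128; 549/512; 1099/1024 }, Right { 275/256; 69/64; 35/32; 9/8; 5/4; 3/2; 2 } -> simplest 2199/2048
bbrrrrbrrbrbbr: Left { 0; 1; 17/16; 137/128; 549/512; 1099/1024 }, Right { 2199/2048; 275/256; 69/64; 35/32; 9/8; 5/4; 3/2; 2 } -> simplest 4397/4096

4397/4096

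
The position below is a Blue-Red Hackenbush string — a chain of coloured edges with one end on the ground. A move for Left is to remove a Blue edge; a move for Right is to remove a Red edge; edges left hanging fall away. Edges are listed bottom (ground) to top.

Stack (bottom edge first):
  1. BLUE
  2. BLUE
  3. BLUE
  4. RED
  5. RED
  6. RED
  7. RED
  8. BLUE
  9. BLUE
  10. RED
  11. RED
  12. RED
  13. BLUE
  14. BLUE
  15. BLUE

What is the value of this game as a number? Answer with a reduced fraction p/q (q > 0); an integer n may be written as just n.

8591/4096

Recurse on prefixes of the 15-edge string BLUE BLUE BLUE RED RED RED RED BLUE BLUE RED RED RED BLUE BLUE BLUE:
B: Left { 0 }, Right { · } -> simplest 1
BB: Left { 0, 1 }, Right { · } -> simplest 2
BBB: Left { 0, 1, 2 }, Right { · } -> simplest 3
BBBR: Left { 0, 1, 2 }, Right { 3 } -> simplest 5/2
BBBRR: Left { 0, 1, 2 }, Right { 5/2, 3 } -> simplest 9/4
BBBRRR: Left { 0, 1, 2 }, Right { 9/4, 5/2, 3 } -> simplest 17/8
BBBRRRR: Left { 0, 1, 2 }, Right { 17/8, 9/4, 5/2, 3 } -> simplest 33/16
BBBRRRRB: Left { 0, 1, 2, 33/16 }, Right { 17/8, 9/4, 5/2, 3 } -> simplest 67/32
BBBRRRRBB: Left { 0, 1, 2, 33/16, 67/32 }, Right { 17/8, 9/4, 5/2, 3 } -> simplest 135/64
BBBRRRRBBR: Left { 0, 1, 2, 33/16, 67/32 }, Right { 135/64, 17/8, 9/4, 5/2, 3 } -> simplest 269/128
BBBRRRRBBRR: Left { 0, 1, 2, 33/16, 67/32 }, Right { 269/128, 135/64, 17/8, 9/4, 5/2, 3 } -> simplest 537/256
BBBRRRRBBRRR: Left { 0, 1, 2, 33/16, 67/32 }, Right { 537/256, 269/128, 135/64, 17/8, 9/4, 5/2, 3 } -> simplest 1073/512
BBBRRRRBBRRRB: Left { 0, 1, 2, 33/16, 67/32, 1073/512 }, Right { 537/256, 269/128, 135/64, 17/8, 9/4, 5/2, 3 } -> simplest 2147/1024
BBBRRRRBBRRRBB: Left { 0, 1, 2, 33/16, 67/32, 1073/512, 2147/1024 }, Right { 537/256, 269/128, 135/64, 17/8, 9/4, 5/2, 3 } -> simplest 4295/2048
BBBRRRRBBRRRBBB: Left { 0, 1, 2, 33/16, 67/32, 1073/512, 2147/1024, 4295/2048 }, Right { 537/256, 269/128, 135/64, 17/8, 9/4, 5/2, 3 } -> simplest 8591/4096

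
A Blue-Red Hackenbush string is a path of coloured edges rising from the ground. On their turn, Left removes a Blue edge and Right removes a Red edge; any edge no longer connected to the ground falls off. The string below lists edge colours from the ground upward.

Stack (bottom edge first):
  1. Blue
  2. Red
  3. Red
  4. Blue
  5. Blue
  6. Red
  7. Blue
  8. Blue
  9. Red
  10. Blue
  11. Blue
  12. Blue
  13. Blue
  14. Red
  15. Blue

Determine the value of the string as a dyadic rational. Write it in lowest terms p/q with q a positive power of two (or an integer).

7035/16384

Prefix values for Blue Red Red Blue Blue Red Blue Blue Red Blue Blue Blue Blue Red Blue via {L|R} + simplicity:
g_1 [B]  L=[0]  R=[—]  ⇒ 1
g_2 [BR]  L=[0]  R=[1]  ⇒ 1/2
g_3 [BRR]  L=[0]  R=[1/2, 1]  ⇒ 1/4
g_4 [BRRB]  L=[0, 1/4]  R=[1/2, 1]  ⇒ 3/8
g_5 [BRRBB]  L=[0, 1/4, 3/8]  R=[1/2, 1]  ⇒ 7/16
g_6 [BRRBBR]  L=[0, 1/4, 3/8]  R=[7/16, 1/2, 1]  ⇒ 13/32
g_7 [BRRBBRB]  L=[0, 1/4, 3/8, 13/32]  R=[7/16, 1/2, 1]  ⇒ 27/64
g_8 [BRRBBRBB]  L=[0, 1/4, 3/8, 13/32, 27/64]  R=[7/16, 1/2, 1]  ⇒ 55/128
g_9 [BRRBBRBBR]  L=[0, 1/4, 3/8, 13/32, 27/64]  R=[55/128, 7/16, 1/2, 1]  ⇒ 109/256
g_10 [BRRBBRBBRB]  L=[0, 1/4, 3/8, 13/32, 27/64, 109/256]  R=[55/128, 7/16, 1/2, 1]  ⇒ 219/512
g_11 [BRRBBRBBRBB]  L=[0, 1/4, 3/8, 13/32, 27/64, 109/256, 219/512]  R=[55/128, 7/16, 1/2, 1]  ⇒ 439/1024
g_12 [BRRBBRBBRBBB]  L=[0, 1/4, 3/8, 13/32, 27/64, 109/256, 219/512, 439/1024]  R=[55/128, 7/16, 1/2, 1]  ⇒ 879/2048
g_13 [BRRBBRBBRBBBB]  L=[0, 1/4, 3/8, 13/32, 27/64, 109/256, 219/512, 439/1024, 879/2048]  R=[55/128, 7/16, 1/2, 1]  ⇒ 1759/4096
g_14 [BRRBBRBBRBBBBR]  L=[0, 1/4, 3/8, 13/32, 27/64, 109/256, 219/512, 439/1024, 879/2048]  R=[1759/4096, 55/128, 7/16, 1/2, 1]  ⇒ 3517/8192
g_15 [BRRBBRBBRBBBBRB]  L=[0, 1/4, 3/8, 13/32, 27/64, 109/256, 219/512, 439/1024, 879/2048, 3517/8192]  R=[1759/4096, 55/128, 7/16, 1/2, 1]  ⇒ 7035/16384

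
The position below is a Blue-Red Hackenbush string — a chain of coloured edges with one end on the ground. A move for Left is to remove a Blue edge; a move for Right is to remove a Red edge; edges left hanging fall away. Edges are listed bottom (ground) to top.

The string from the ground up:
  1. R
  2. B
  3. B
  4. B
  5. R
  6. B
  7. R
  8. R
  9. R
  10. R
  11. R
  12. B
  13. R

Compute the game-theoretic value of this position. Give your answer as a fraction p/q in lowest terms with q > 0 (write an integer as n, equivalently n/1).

-763/4096

g_1 [R]  L=[(no moves)]  R=[0]  → -1
g_2 [RB]  L=[-1]  R=[0]  → -1/2
g_3 [RBB]  L=[-1 -1/2]  R=[0]  → -1/4
g_4 [RBBB]  L=[-1 -1/2 -1/4]  R=[0]  → -1/8
g_5 [RBBBR]  L=[-1 -1/2 -1/4]  R=[-1/8 0]  → -3/16
g_6 [RBBBRB]  L=[-1 -1/2 -1/4 -3/16]  R=[-1/8 0]  → -5/32
g_7 [RBBBRBR]  L=[-1 -1/2 -1/4 -3/16]  R=[-5/32 -1/8 0]  → -11/64
g_8 [RBBBRBRR]  L=[-1 -1/2 -1/4 -3/16]  R=[-11/64 -5/32 -1/8 0]  → -23/128
g_9 [RBBBRBRRR]  L=[-1 -1/2 -1/4 -3/16]  R=[-23/128 -11/64 -5/32 -1/8 0]  → -47/256
g_10 [RBBBRBRRRR]  L=[-1 -1/2 -1/4 -3/16]  R=[-47/256 -23/128 -11/64 -5/32 -1/8 0]  → -95/512
g_11 [RBBBRBRRRRR]  L=[-1 -1/2 -1/4 -3/16]  R=[-95/512 -47/256 -23/128 -11/64 -5/32 -1/8 0]  → -191/1024
g_12 [RBBBRBRRRRRB]  L=[-1 -1/2 -1/4 -3/16 -191/1024]  R=[-95/512 -47/256 -23/128 -11/64 -5/32 -1/8 0]  → -381/2048
g_13 [RBBBRBRRRRRBR]  L=[-1 -1/2 -1/4 -3/16 -191/1024]  R=[-381/2048 -95/512 -47/256 -23/128 -11/64 -5/32 -1/8 0]  → -763/4096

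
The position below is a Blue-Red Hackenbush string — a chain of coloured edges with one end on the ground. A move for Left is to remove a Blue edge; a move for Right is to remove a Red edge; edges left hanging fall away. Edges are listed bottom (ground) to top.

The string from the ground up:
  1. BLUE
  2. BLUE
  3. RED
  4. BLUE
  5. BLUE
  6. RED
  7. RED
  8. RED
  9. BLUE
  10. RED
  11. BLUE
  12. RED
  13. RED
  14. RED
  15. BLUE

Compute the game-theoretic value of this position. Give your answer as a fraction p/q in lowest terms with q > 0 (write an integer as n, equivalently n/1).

14499/8192

Build value(s[:k]) for k = 1..15, string s = BLUE BLUE RED BLUE BLUE RED RED RED BLUE RED BLUE RED RED RED BLUE.
value_1 [B]  L=[0]  R=[none]  = 1
value_2 [BB]  L=[0,1]  R=[none]  = 2
value_3 [BBR]  L=[0,1]  R=[2]  = 3/2
value_4 [BBRB]  L=[0,1,3/2]  R=[2]  = 7/4
value_5 [BBRBB]  L=[0,1,3/2,7/4]  R=[2]  = 15/8
value_6 [BBRBBR]  L=[0,1,3/2,7/4]  R=[15/8,2]  = 29/16
value_7 [BBRBBRR]  L=[0,1,3/2,7/4]  R=[29/16,15/8,2]  = 57/32
value_8 [BBRBBRRR]  L=[0,1,3/2,7/4]  R=[57/32,29/16,15/8,2]  = 113/64
value_9 [BBRBBRRRB]  L=[0,1,3/2,7/4,113/64]  R=[57/32,29/16,15/8,2]  = 227/128
value_10 [BBRBBRRRBR]  L=[0,1,3/2,7/4,113/64]  R=[227/128,57/32,29/16,15/8,2]  = 453/256
value_11 [BBRBBRRRBRB]  L=[0,1,3/2,7/4,113/64,453/256]  R=[227/128,57/32,29/16,15/8,2]  = 907/512
value_12 [BBRBBRRRBRBR]  L=[0,1,3/2,7/4,113/64,453/256]  R=[907/512,227/128,57/32,29/16,15/8,2]  = 1813/1024
value_13 [BBRBBRRRBRBRR]  L=[0,1,3/2,7/4,113/64,453/256]  R=[1813/1024,907/512,227/128,57/32,29/16,15/8,2]  = 3625/2048
value_14 [BBRBBRRRBRBRRR]  L=[0,1,3/2,7/4,113/64,453/256]  R=[3625/2048,1813/1024,907/512,227/128,57/32,29/16,15/8,2]  = 7249/4096
value_15 [BBRBBRRRBRBRRRB]  L=[0,1,3/2,7/4,113/64,453/256,7249/4096]  R=[3625/2048,1813/1024,907/512,227/128,57/32,29/16,15/8,2]  = 14499/8192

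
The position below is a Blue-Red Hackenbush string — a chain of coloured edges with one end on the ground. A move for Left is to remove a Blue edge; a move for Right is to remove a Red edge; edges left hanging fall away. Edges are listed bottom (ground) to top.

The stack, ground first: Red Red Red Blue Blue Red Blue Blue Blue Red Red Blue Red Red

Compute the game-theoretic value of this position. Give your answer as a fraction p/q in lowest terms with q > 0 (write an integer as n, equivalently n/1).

-4663/2048

step 1: add Red to get R; options L={ — } R={ 0 } → -1
step 2: add Red to get RR; options L={ — } R={ -1, 0 } → -2
step 3: add Red to get RRR; options L={ — } R={ -2, -1, 0 } → -3
step 4: add Blue to get RRRB; options L={ -3 } R={ -2, -1, 0 } → -5/2
step 5: add Blue to get RRRBB; options L={ -3, -5/2 } R={ -2, -1, 0 } → -9/4
step 6: add Red to get RRRBBR; options L={ -3, -5/2 } R={ -9/4, -2, -1, 0 } → -19/8
step 7: add Blue to get RRRBBRB; options L={ -3, -5/2, -19/8 } R={ -9/4, -2, -1, 0 } → -37/16
step 8: add Blue to get RRRBBRBB; options L={ -3, -5/2, -19/8, -37/16 } R={ -9/4, -2, -1, 0 } → -73/32
step 9: add Blue to get RRRBBRBBB; options L={ -3, -5/2, -19/8, -37/16, -73/32 } R={ -9/4, -2, -1, 0 } → -145/64
step 10: add Red to get RRRBBRBBBR; options L={ -3, -5/2, -19/8, -37/16, -73/32 } R={ -145/64, -9/4, -2, -1, 0 } → -291/128
step 11: add Red to get RRRBBRBBBRR; options L={ -3, -5/2, -19/8, -37/16, -73/32 } R={ -291/128, -145/64, -9/4, -2, -1, 0 } → -583/256
step 12: add Blue to get RRRBBRBBBRRB; options L={ -3, -5/2, -19/8, -37/16, -73/32, -583/256 } R={ -291/128, -145/64, -9/4, -2, -1, 0 } → -1165/512
step 13: add Red to get RRRBBRBBBRRBR; options L={ -3, -5/2, -19/8, -37/16, -73/32, -583/256 } R={ -1165/512, -291/128, -145/64, -9/4, -2, -1, 0 } → -2331/1024
step 14: add Red to get RRRBBRBBBRRBRR; options L={ -3, -5/2, -19/8, -37/16, -73/32, -583/256 } R={ -2331/1024, -1165/512, -291/128, -145/64, -9/4, -2, -1, 0 } → -4663/2048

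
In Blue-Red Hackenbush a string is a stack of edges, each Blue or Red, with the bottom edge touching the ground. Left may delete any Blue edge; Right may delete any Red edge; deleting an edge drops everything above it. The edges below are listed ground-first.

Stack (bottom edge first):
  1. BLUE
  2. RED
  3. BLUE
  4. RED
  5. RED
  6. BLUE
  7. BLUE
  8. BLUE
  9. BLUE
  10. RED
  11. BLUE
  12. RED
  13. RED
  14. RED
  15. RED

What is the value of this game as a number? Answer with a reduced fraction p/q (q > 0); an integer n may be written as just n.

Prefix values for BLUE RED BLUE RED RED BLUE BLUE BLUE BLUE RED BLUE RED RED RED RED via {L|R} + simplicity:
step 1: add BLUE to get B; options L={ 0 } R={ · } ⇒ 1
step 2: add RED to get BR; options L={ 0 } R={ 1 } ⇒ 1/2
step 3: add BLUE to get BRB; options L={ 0,1/2 } R={ 1 } ⇒ 3/4
step 4: add RED to get BRBR; options L={ 0,1/2 } R={ 3/4,1 } ⇒ 5/8
step 5: add RED to get BRBRR; options L={ 0,1/2 } R={ 5/8,3/4,1 } ⇒ 9/16
step 6: add BLUE to get BRBRRB; options L={ 0,1/2,9/16 } R={ 5/8,3/4,1 } ⇒ 19/32
step 7: add BLUE to get BRBRRBB; options L={ 0,1/2,9/16,19/32 } R={ 5/8,3/4,1 } ⇒ 39/64
step 8: add BLUE to get BRBRRBBB; options L={ 0,1/2,9/16,19/32,39/64 } R={ 5/8,3/4,1 } ⇒ 79/128
step 9: add BLUE to get BRBRRBBBB; options L={ 0,1/2,9/16,19/32,39/64,79/128 } R={ 5/8,3/4,1 } ⇒ 159/256
step 10: add RED to get BRBRRBBBBR; options L={ 0,1/2,9/16,19/32,39/64,79/128 } R={ 159/256,5/8,3/4,1 } ⇒ 317/512
step 11: add BLUE to get BRBRRBBBBRB; options L={ 0,1/2,9/16,19/32,39/64,79/128,317/512 } R={ 159/256,5/8,3/4,1 } ⇒ 635/1024
step 12: add RED to get BRBRRBBBBRBR; options L={ 0,1/2,9/16,19/32,39/64,79/128,317/512 } R={ 635/1024,159/256,5/8,3/4,1 } ⇒ 1269/2048
step 13: add RED to get BRBRRBBBBRBRR; options L={ 0,1/2,9/16,19/32,39/64,79/128,317/512 } R={ 1269/2048,635/1024,159/256,5/8,3/4,1 } ⇒ 2537/4096
step 14: add RED to get BRBRRBBBBRBRRR; options L={ 0,1/2,9/16,19/32,39/64,79/128,317/512 } R={ 2537/4096,1269/2048,635/1024,159/256,5/8,3/4,1 } ⇒ 5073/8192
step 15: add RED to get BRBRRBBBBRBRRRR; options L={ 0,1/2,9/16,19/32,39/64,79/128,317/512 } R={ 5073/8192,2537/4096,1269/2048,635/1024,159/256,5/8,3/4,1 } ⇒ 10145/16384

10145/16384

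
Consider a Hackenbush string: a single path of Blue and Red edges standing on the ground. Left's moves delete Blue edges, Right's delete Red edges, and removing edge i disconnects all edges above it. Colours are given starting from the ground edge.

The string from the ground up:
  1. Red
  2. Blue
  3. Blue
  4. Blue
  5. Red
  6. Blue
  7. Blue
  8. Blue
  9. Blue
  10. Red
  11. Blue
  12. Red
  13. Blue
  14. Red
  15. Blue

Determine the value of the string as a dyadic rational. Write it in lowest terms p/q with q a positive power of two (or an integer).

Recurse on prefixes of the 15-edge string Red Blue Blue Blue Red Blue Blue Blue Blue Red Blue Red Blue Red Blue:
1 of 15 · R · max L −∞ · min R 0 -> -1
2 of 15 · RB · max L -1 · min R 0 -> -1/2
3 of 15 · RBB · max L -1/2 · min R 0 -> -1/4
4 of 15 · RBBB · max L -1/4 · min R 0 -> -1/8
5 of 15 · RBBBR · max L -1/4 · min R -1/8 -> -3/16
6 of 15 · RBBBRB · max L -3/16 · min R -1/8 -> -5/32
7 of 15 · RBBBRBB · max L -5/32 · min R -1/8 -> -9/64
8 of 15 · RBBBRBBB · max L -9/64 · min R -1/8 -> -17/128
9 of 15 · RBBBRBBBB · max L -17/128 · min R -1/8 -> -33/256
10 of 15 · RBBBRBBBBR · max L -17/128 · min R -33/256 -> -67/512
11 of 15 · RBBBRBBBBRB · max L -67/512 · min R -33/256 -> -133/1024
12 of 15 · RBBBRBBBBRBR · max L -67/512 · min R -133/1024 -> -267/2048
13 of 15 · RBBBRBBBBRBRB · max L -267/2048 · min R -133/1024 -> -533/4096
14 of 15 · RBBBRBBBBRBRBR · max L -267/2048 · min R -533/4096 -> -1067/8192
15 of 15 · RBBBRBBBBRBRBRB · max L -1067/8192 · min R -533/4096 -> -2133/16384

-2133/16384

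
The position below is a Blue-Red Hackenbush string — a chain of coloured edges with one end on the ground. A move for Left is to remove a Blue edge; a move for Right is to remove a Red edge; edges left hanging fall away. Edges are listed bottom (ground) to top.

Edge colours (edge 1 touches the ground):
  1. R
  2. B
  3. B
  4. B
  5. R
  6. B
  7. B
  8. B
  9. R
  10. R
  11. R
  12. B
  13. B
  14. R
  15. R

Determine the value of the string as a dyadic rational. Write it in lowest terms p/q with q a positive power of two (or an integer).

-2279/16384

v_1 [R]  L=[none]  R=[0]  gives -1
v_2 [RB]  L=[-1]  R=[0]  gives -1/2
v_3 [RBB]  L=[-1 -1/2]  R=[0]  gives -1/4
v_4 [RBBB]  L=[-1 -1/2 -1/4]  R=[0]  gives -1/8
v_5 [RBBBR]  L=[-1 -1/2 -1/4]  R=[-1/8 0]  gives -3/16
v_6 [RBBBRB]  L=[-1 -1/2 -1/4 -3/16]  R=[-1/8 0]  gives -5/32
v_7 [RBBBRBB]  L=[-1 -1/2 -1/4 -3/16 -5/32]  R=[-1/8 0]  gives -9/64
v_8 [RBBBRBBB]  L=[-1 -1/2 -1/4 -3/16 -5/32 -9/64]  R=[-1/8 0]  gives -17/128
v_9 [RBBBRBBBR]  L=[-1 -1/2 -1/4 -3/16 -5/32 -9/64]  R=[-17/128 -1/8 0]  gives -35/256
v_10 [RBBBRBBBRR]  L=[-1 -1/2 -1/4 -3/16 -5/32 -9/64]  R=[-35/256 -17/128 -1/8 0]  gives -71/512
v_11 [RBBBRBBBRRR]  L=[-1 -1/2 -1/4 -3/16 -5/32 -9/64]  R=[-71/512 -35/256 -17/128 -1/8 0]  gives -143/1024
v_12 [RBBBRBBBRRRB]  L=[-1 -1/2 -1/4 -3/16 -5/32 -9/64 -143/1024]  R=[-71/512 -35/256 -17/128 -1/8 0]  gives -285/2048
v_13 [RBBBRBBBRRRBB]  L=[-1 -1/2 -1/4 -3/16 -5/32 -9/64 -143/1024 -285/2048]  R=[-71/512 -35/256 -17/128 -1/8 0]  gives -569/4096
v_14 [RBBBRBBBRRRBBR]  L=[-1 -1/2 -1/4 -3/16 -5/32 -9/64 -143/1024 -285/2048]  R=[-569/4096 -71/512 -35/256 -17/128 -1/8 0]  gives -1139/8192
v_15 [RBBBRBBBRRRBBRR]  L=[-1 -1/2 -1/4 -3/16 -5/32 -9/64 -143/1024 -285/2048]  R=[-1139/8192 -569/4096 -71/512 -35/256 -17/128 -1/8 0]  gives -2279/16384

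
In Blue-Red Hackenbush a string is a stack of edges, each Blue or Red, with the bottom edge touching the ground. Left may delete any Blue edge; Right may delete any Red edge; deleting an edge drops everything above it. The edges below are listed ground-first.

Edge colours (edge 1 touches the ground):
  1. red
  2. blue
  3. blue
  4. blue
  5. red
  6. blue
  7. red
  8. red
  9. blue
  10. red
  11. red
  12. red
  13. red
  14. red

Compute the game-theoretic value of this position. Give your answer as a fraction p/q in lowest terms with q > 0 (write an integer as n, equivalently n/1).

-1471/8192

Recurse on prefixes of the 14-edge string red blue blue blue red blue red red blue red red red red red:
value(r) = { (no moves) | 0 } gives -1
value(rb) = { -1 | 0 } gives -1/2
value(rbb) = { -1,-1/2 | 0 } gives -1/4
value(rbbb) = { -1,-1/2,-1/4 | 0 } gives -1/8
value(rbbbr) = { -1,-1/2,-1/4 | -1/8,0 } gives -3/16
value(rbbbrb) = { -1,-1/2,-1/4,-3/16 | -1/8,0 } gives -5/32
value(rbbbrbr) = { -1,-1/2,-1/4,-3/16 | -5/32,-1/8,0 } gives -11/64
value(rbbbrbrr) = { -1,-1/2,-1/4,-3/16 | -11/64,-5/32,-1/8,0 } gives -23/128
value(rbbbrbrrb) = { -1,-1/2,-1/4,-3/16,-23/128 | -11/64,-5/32,-1/8,0 } gives -45/256
value(rbbbrbrrbr) = { -1,-1/2,-1/4,-3/16,-23/128 | -45/256,-11/64,-5/32,-1/8,0 } gives -91/512
value(rbbbrbrrbrr) = { -1,-1/2,-1/4,-3/16,-23/128 | -91/512,-45/256,-11/64,-5/32,-1/8,0 } gives -183/1024
value(rbbbrbrrbrrr) = { -1,-1/2,-1/4,-3/16,-23/128 | -183/1024,-91/512,-45/256,-11/64,-5/32,-1/8,0 } gives -367/2048
value(rbbbrbrrbrrrr) = { -1,-1/2,-1/4,-3/16,-23/128 | -367/2048,-183/1024,-91/512,-45/256,-11/64,-5/32,-1/8,0 } gives -735/4096
value(rbbbrbrrbrrrrr) = { -1,-1/2,-1/4,-3/16,-23/128 | -735/4096,-367/2048,-183/1024,-91/512,-45/256,-11/64,-5/32,-1/8,0 } gives -1471/8192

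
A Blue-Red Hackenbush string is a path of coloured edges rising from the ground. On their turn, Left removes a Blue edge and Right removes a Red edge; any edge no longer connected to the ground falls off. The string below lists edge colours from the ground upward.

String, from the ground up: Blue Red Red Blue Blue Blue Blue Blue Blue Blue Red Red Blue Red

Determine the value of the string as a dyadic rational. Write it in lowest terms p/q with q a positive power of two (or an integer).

Build G(s[:k]) for k = 1..14, string s = Blue Red Red Blue Blue Blue Blue Blue Blue Blue Red Red Blue Red.
1 of 14 · B · max L 0 · min R +∞ => 1
2 of 14 · BR · max L 0 · min R 1 => 1/2
3 of 14 · BRR · max L 0 · min R 1/2 => 1/4
4 of 14 · BRRB · max L 1/4 · min R 1/2 => 3/8
5 of 14 · BRRBB · max L 3/8 · min R 1/2 => 7/16
6 of 14 · BRRBBB · max L 7/16 · min R 1/2 => 15/32
7 of 14 · BRRBBBB · max L 15/32 · min R 1/2 => 31/64
8 of 14 · BRRBBBBB · max L 31/64 · min R 1/2 => 63/128
9 of 14 · BRRBBBBBB · max L 63/128 · min R 1/2 => 127/256
10 of 14 · BRRBBBBBBB · max L 127/256 · min R 1/2 => 255/512
11 of 14 · BRRBBBBBBBR · max L 127/256 · min R 255/512 => 509/1024
12 of 14 · BRRBBBBBBBRR · max L 127/256 · min R 509/1024 => 1017/2048
13 of 14 · BRRBBBBBBBRRB · max L 1017/2048 · min R 509/1024 => 2035/4096
14 of 14 · BRRBBBBBBBRRBR · max L 1017/2048 · min R 2035/4096 => 4069/8192

4069/8192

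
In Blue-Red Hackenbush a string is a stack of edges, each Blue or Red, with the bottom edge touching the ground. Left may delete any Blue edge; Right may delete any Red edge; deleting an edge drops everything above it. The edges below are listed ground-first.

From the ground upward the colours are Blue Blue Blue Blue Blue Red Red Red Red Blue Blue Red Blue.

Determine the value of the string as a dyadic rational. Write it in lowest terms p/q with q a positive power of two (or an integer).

1051/256

B: Left { 0 }, Right { none } gives simplest 1
BB: Left { 0; 1 }, Right { none } gives simplest 2
BBB: Left { 0; 1; 2 }, Right { none } gives simplest 3
BBBB: Left { 0; 1; 2; 3 }, Right { none } gives simplest 4
BBBBB: Left { 0; 1; 2; 3; 4 }, Right { none } gives simplest 5
BBBBBR: Left { 0; 1; 2; 3; 4 }, Right { 5 } gives simplest 9/2
BBBBBRR: Left { 0; 1; 2; 3; 4 }, Right { 9/2; 5 } gives simplest 17/4
BBBBBRRR: Left { 0; 1; 2; 3; 4 }, Right { 17/4; 9/2; 5 } gives simplest 33/8
BBBBBRRRR: Left { 0; 1; 2; 3; 4 }, Right { 33/8; 17/4; 9/2; 5 } gives simplest 65/16
BBBBBRRRRB: Left { 0; 1; 2; 3; 4; 65/16 }, Right { 33/8; 17/4; 9/2; 5 } gives simplest 131/32
BBBBBRRRRBB: Left { 0; 1; 2; 3; 4; 65/16; 131/32 }, Right { 33/8; 17/4; 9/2; 5 } gives simplest 263/64
BBBBBRRRRBBR: Left { 0; 1; 2; 3; 4; 65/16; 131/32 }, Right { 263/64; 33/8; 17/4; 9/2; 5 } gives simplest 525/128
BBBBBRRRRBBRB: Left { 0; 1; 2; 3; 4; 65/16; 131/32; 525/128 }, Right { 263/64; 33/8; 17/4; 9/2; 5 } gives simplest 1051/256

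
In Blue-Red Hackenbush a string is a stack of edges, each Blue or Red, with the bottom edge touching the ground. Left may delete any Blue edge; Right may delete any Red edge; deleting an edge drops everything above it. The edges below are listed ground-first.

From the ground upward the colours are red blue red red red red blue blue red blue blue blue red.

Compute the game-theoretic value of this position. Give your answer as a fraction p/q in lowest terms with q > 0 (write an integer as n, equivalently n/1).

value_1 [r]  L=[∅]  R=[0]  = -1
value_2 [rb]  L=[-1]  R=[0]  = -1/2
value_3 [rbr]  L=[-1]  R=[-1/2; 0]  = -3/4
value_4 [rbrr]  L=[-1]  R=[-3/4; -1/2; 0]  = -7/8
value_5 [rbrrr]  L=[-1]  R=[-7/8; -3/4; -1/2; 0]  = -15/16
value_6 [rbrrrr]  L=[-1]  R=[-15/16; -7/8; -3/4; -1/2; 0]  = -31/32
value_7 [rbrrrrb]  L=[-1; -31/32]  R=[-15/16; -7/8; -3/4; -1/2; 0]  = -61/64
value_8 [rbrrrrbb]  L=[-1; -31/32; -61/64]  R=[-15/16; -7/8; -3/4; -1/2; 0]  = -121/128
value_9 [rbrrrrbbr]  L=[-1; -31/32; -61/64]  R=[-121/128; -15/16; -7/8; -3/4; -1/2; 0]  = -243/256
value_10 [rbrrrrbbrb]  L=[-1; -31/32; -61/64; -243/256]  R=[-121/128; -15/16; -7/8; -3/4; -1/2; 0]  = -485/512
value_11 [rbrrrrbbrbb]  L=[-1; -31/32; -61/64; -243/256; -485/512]  R=[-121/128; -15/16; -7/8; -3/4; -1/2; 0]  = -969/1024
value_12 [rbrrrrbbrbbb]  L=[-1; -31/32; -61/64; -243/256; -485/512; -969/1024]  R=[-121/128; -15/16; -7/8; -3/4; -1/2; 0]  = -1937/2048
value_13 [rbrrrrbbrbbbr]  L=[-1; -31/32; -61/64; -243/256; -485/512; -969/1024]  R=[-1937/2048; -121/128; -15/16; -7/8; -3/4; -1/2; 0]  = -3875/4096

-3875/4096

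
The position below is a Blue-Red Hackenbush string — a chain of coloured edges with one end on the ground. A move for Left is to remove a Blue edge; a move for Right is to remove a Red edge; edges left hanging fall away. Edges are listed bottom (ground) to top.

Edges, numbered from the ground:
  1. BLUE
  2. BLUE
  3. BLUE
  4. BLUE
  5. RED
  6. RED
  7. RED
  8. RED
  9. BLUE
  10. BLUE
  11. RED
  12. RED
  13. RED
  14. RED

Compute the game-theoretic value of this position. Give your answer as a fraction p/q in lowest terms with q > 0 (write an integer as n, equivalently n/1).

1 of 14 · B · max L 0 · min R +∞ gives 1
2 of 14 · BB · max L 1 · min R +∞ gives 2
3 of 14 · BBB · max L 2 · min R +∞ gives 3
4 of 14 · BBBB · max L 3 · min R +∞ gives 4
5 of 14 · BBBBR · max L 3 · min R 4 gives 7/2
6 of 14 · BBBBRR · max L 3 · min R 7/2 gives 13/4
7 of 14 · BBBBRRR · max L 3 · min R 13/4 gives 25/8
8 of 14 · BBBBRRRR · max L 3 · min R 25/8 gives 49/16
9 of 14 · BBBBRRRRB · max L 49/16 · min R 25/8 gives 99/32
10 of 14 · BBBBRRRRBB · max L 99/32 · min R 25/8 gives 199/64
11 of 14 · BBBBRRRRBBR · max L 99/32 · min R 199/64 gives 397/128
12 of 14 · BBBBRRRRBBRR · max L 99/32 · min R 397/128 gives 793/256
13 of 14 · BBBBRRRRBBRRR · max L 99/32 · min R 793/256 gives 1585/512
14 of 14 · BBBBRRRRBBRRRR · max L 99/32 · min R 1585/512 gives 3169/1024

3169/1024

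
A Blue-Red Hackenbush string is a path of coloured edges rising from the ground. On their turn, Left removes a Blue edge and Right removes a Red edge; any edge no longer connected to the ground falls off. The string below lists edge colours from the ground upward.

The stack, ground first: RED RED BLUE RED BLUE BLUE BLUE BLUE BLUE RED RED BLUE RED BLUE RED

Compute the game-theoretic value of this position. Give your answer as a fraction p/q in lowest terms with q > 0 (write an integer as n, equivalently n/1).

-12395/8192

Recurse on prefixes of the 15-edge string RED RED BLUE RED BLUE BLUE BLUE BLUE BLUE RED RED BLUE RED BLUE RED:
edge 1 of 15 (RED): { (no moves) | 0 } = -1
edge 2 of 15 (RED): { (no moves) | -1,0 } = -2
edge 3 of 15 (BLUE): { -2 | -1,0 } = -3/2
edge 4 of 15 (RED): { -2 | -3/2,-1,0 } = -7/4
edge 5 of 15 (BLUE): { -2,-7/4 | -3/2,-1,0 } = -13/8
edge 6 of 15 (BLUE): { -2,-7/4,-13/8 | -3/2,-1,0 } = -25/16
edge 7 of 15 (BLUE): { -2,-7/4,-13/8,-25/16 | -3/2,-1,0 } = -49/32
edge 8 of 15 (BLUE): { -2,-7/4,-13/8,-25/16,-49/32 | -3/2,-1,0 } = -97/64
edge 9 of 15 (BLUE): { -2,-7/4,-13/8,-25/16,-49/32,-97/64 | -3/2,-1,0 } = -193/128
edge 10 of 15 (RED): { -2,-7/4,-13/8,-25/16,-49/32,-97/64 | -193/128,-3/2,-1,0 } = -387/256
edge 11 of 15 (RED): { -2,-7/4,-13/8,-25/16,-49/32,-97/64 | -387/256,-193/128,-3/2,-1,0 } = -775/512
edge 12 of 15 (BLUE): { -2,-7/4,-13/8,-25/16,-49/32,-97/64,-775/512 | -387/256,-193/128,-3/2,-1,0 } = -1549/1024
edge 13 of 15 (RED): { -2,-7/4,-13/8,-25/16,-49/32,-97/64,-775/512 | -1549/1024,-387/256,-193/128,-3/2,-1,0 } = -3099/2048
edge 14 of 15 (BLUE): { -2,-7/4,-13/8,-25/16,-49/32,-97/64,-775/512,-3099/2048 | -1549/1024,-387/256,-193/128,-3/2,-1,0 } = -6197/4096
edge 15 of 15 (RED): { -2,-7/4,-13/8,-25/16,-49/32,-97/64,-775/512,-3099/2048 | -6197/4096,-1549/1024,-387/256,-193/128,-3/2,-1,0 } = -12395/8192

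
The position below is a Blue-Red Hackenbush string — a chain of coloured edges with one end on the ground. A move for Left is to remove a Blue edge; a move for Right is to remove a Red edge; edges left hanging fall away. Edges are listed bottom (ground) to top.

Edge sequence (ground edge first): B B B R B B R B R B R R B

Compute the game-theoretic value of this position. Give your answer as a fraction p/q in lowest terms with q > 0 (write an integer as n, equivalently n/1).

2899/1024

B: Left { 0 }, Right { · } gives simplest 1
BB: Left { 0, 1 }, Right { · } gives simplest 2
BBB: Left { 0, 1, 2 }, Right { · } gives simplest 3
BBBR: Left { 0, 1, 2 }, Right { 3 } gives simplest 5/2
BBBRB: Left { 0, 1, 2, 5/2 }, Right { 3 } gives simplest 11/4
BBBRBB: Left { 0, 1, 2, 5/2, 11/4 }, Right { 3 } gives simplest 23/8
BBBRBBR: Left { 0, 1, 2, 5/2, 11/4 }, Right { 23/8, 3 } gives simplest 45/16
BBBRBBRB: Left { 0, 1, 2, 5/2, 11/4, 45/16 }, Right { 23/8, 3 } gives simplest 91/32
BBBRBBRBR: Left { 0, 1, 2, 5/2, 11/4, 45/16 }, Right { 91/32, 23/8, 3 } gives simplest 181/64
BBBRBBRBRB: Left { 0, 1, 2, 5/2, 11/4, 45/16, 181/64 }, Right { 91/32, 23/8, 3 } gives simplest 363/128
BBBRBBRBRBR: Left { 0, 1, 2, 5/2, 11/4, 45/16, 181/64 }, Right { 363/128, 91/32, 23/8, 3 } gives simplest 725/256
BBBRBBRBRBRR: Left { 0, 1, 2, 5/2, 11/4, 45/16, 181/64 }, Right { 725/256, 363/128, 91/32, 23/8, 3 } gives simplest 1449/512
BBBRBBRBRBRRB: Left { 0, 1, 2, 5/2, 11/4, 45/16, 181/64, 1449/512 }, Right { 725/256, 363/128, 91/32, 23/8, 3 } gives simplest 2899/1024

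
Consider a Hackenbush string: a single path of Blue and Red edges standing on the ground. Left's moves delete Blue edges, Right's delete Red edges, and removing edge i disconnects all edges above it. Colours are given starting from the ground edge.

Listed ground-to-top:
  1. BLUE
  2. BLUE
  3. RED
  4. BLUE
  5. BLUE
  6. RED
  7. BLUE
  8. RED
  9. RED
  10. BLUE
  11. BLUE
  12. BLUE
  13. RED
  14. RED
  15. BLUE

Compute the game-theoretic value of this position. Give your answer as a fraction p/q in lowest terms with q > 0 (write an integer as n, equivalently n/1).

B: Left { 0 }, Right {  } = simplest 1
BB: Left { 0; 1 }, Right {  } = simplest 2
BBR: Left { 0; 1 }, Right { 2 } = simplest 3/2
BBRB: Left { 0; 1; 3/2 }, Right { 2 } = simplest 7/4
BBRBB: Left { 0; 1; 3/2; 7/4 }, Right { 2 } = simplest 15/8
BBRBBR: Left { 0; 1; 3/2; 7/4 }, Right { 15/8; 2 } = simplest 29/16
BBRBBRB: Left { 0; 1; 3/2; 7/4; 29/16 }, Right { 15/8; 2 } = simplest 59/32
BBRBBRBR: Left { 0; 1; 3/2; 7/4; 29/16 }, Right { 59/32; 15/8; 2 } = simplest 117/64
BBRBBRBRR: Left { 0; 1; 3/2; 7/4; 29/16 }, Right { 117/64; 59/32; 15/8; 2 } = simplest 233/128
BBRBBRBRRB: Left { 0; 1; 3/2; 7/4; 29/16; 233/128 }, Right { 117/64; 59/32; 15/8; 2 } = simplest 467/256
BBRBBRBRRBB: Left { 0; 1; 3/2; 7/4; 29/16; 233/128; 467/256 }, Right { 117/64; 59/32; 15/8; 2 } = simplest 935/512
BBRBBRBRRBBB: Left { 0; 1; 3/2; 7/4; 29/16; 233/128; 467/256; 935/512 }, Right { 117/64; 59/32; 15/8; 2 } = simplest 1871/1024
BBRBBRBRRBBBR: Left { 0; 1; 3/2; 7/4; 29/16; 233/128; 467/256; 935/512 }, Right { 1871/1024; 117/64; 59/32; 15/8; 2 } = simplest 3741/2048
BBRBBRBRRBBBRR: Left { 0; 1; 3/2; 7/4; 29/16; 233/128; 467/256; 935/512 }, Right { 3741/2048; 1871/1024; 117/64; 59/32; 15/8; 2 } = simplest 7481/4096
BBRBBRBRRBBBRRB: Left { 0; 1; 3/2; 7/4; 29/16; 233/128; 467/256; 935/512; 7481/4096 }, Right { 3741/2048; 1871/1024; 117/64; 59/32; 15/8; 2 } = simplest 14963/8192

14963/8192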